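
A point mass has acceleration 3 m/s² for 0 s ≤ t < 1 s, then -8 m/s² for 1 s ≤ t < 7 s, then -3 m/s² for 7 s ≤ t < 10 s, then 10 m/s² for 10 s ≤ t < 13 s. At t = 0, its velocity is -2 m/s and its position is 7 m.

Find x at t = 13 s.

-409 m

On each constant-a segment, Δv = aΔt and Δx = v₀Δt + ½aΔt²; chain segment to segment.
0–1 s: v starts -2 m/s; Δx = -2·1 + ½·3·1² = -0.5 m; v ends 1 m/s.
1–7 s: v starts 1 m/s; Δx = 1·6 + ½·-8·6² = -138 m; v ends -47 m/s.
7–10 s: v starts -47 m/s; Δx = -47·3 + ½·-3·3² = -154.5 m; v ends -56 m/s.
10–13 s: v starts -56 m/s; Δx = -56·3 + ½·10·3² = -123 m; v ends -26 m/s.
x(13) = 7 + Σ Δx = -409 m.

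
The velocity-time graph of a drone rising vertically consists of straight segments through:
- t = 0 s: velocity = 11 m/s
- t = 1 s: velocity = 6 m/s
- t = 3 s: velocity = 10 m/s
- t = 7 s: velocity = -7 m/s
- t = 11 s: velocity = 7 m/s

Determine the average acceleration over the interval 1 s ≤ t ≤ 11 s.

0.1 m/s²

Average acceleration = Δv/Δt = (7 − 6)/(11 − 1) = 0.1 m/s².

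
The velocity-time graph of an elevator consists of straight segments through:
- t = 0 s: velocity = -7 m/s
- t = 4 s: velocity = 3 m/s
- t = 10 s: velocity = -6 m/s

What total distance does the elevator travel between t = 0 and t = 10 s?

Total distance travelled is ∫|v| dt — sum the magnitudes of each area piece.
0–4 s: v = 0 at t = 2.8 s; triangle areas 9.8 + 1.8 = 11.6 m
4–10 s: v = 0 at t = 6 s; triangle areas 3 + 12 = 15 m
Total distance = 26.6 m

26.6 m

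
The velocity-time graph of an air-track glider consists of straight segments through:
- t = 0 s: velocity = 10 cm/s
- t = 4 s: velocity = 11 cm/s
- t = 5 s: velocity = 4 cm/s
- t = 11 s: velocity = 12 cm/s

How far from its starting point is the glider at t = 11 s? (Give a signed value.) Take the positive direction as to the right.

97.5 cm

Displacement is the signed area under the v-t curve.
0–4 s: ½(10 + 11)(4) = 42 cm
4–5 s: ½(11 + 4)(1) = 7.5 cm
5–11 s: ½(4 + 12)(6) = 48 cm
Net displacement = 97.5 cm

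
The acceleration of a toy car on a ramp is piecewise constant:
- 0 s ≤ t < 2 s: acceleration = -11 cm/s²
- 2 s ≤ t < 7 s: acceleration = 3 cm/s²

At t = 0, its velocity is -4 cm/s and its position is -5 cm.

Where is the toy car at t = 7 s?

-127.5 cm

On each constant-a segment, Δv = aΔt and Δx = v₀Δt + ½aΔt²; chain segment to segment.
0–2 s: v starts -4 cm/s; Δx = -4·2 + ½·-11·2² = -30 cm; v ends -26 cm/s.
2–7 s: v starts -26 cm/s; Δx = -26·5 + ½·3·5² = -92.5 cm; v ends -11 cm/s.
x(7) = -5 + Σ Δx = -127.5 cm.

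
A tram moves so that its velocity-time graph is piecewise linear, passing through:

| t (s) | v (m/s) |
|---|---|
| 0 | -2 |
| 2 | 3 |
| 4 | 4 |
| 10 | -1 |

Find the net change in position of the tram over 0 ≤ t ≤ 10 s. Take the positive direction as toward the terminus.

Displacement is the signed area under the v-t curve.
0–2 s: ½(-2 + 3)(2) = 1 m
2–4 s: ½(3 + 4)(2) = 7 m
4–10 s: ½(4 + -1)(6) = 9 m
Net displacement = 17 m

17 m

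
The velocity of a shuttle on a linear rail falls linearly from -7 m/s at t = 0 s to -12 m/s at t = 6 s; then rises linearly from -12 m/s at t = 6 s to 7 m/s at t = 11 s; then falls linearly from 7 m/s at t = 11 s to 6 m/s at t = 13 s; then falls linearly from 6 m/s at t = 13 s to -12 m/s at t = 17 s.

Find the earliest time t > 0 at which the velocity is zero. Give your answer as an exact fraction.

t = 174/19 s

v changes sign on 6–11 s (from -12 to 7); the graph is linear there, so v = 0 at t = 6 + (12)·(11 − 6)/(7 − -12) = 174/19 s.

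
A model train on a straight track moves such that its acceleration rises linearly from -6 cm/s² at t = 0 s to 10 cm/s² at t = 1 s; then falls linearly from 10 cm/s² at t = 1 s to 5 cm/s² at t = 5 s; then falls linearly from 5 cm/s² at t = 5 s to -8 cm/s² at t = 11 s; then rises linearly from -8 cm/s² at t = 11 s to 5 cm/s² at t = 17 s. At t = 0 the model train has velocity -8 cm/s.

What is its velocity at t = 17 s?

6 cm/s

Δv equals the area under the a-t graph; then v = v₀ + Δv.
0–1 s: ½(-6 + 10)(1) = 2 cm/s
1–5 s: ½(10 + 5)(4) = 30 cm/s
5–11 s: ½(5 + -8)(6) = -9 cm/s
11–17 s: ½(-8 + 5)(6) = -9 cm/s
Δv = 14 cm/s, so v(17) = -8 + (14) = 6 cm/s.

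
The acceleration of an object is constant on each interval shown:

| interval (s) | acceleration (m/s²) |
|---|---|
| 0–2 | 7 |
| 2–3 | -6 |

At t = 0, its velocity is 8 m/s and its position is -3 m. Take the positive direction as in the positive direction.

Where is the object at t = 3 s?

46 m

On each constant-a segment, Δv = aΔt and Δx = v₀Δt + ½aΔt²; chain segment to segment.
0–2 s: v starts 8 m/s; Δx = 8·2 + ½·7·2² = 30 m; v ends 22 m/s.
2–3 s: v starts 22 m/s; Δx = 22·1 + ½·-6·1² = 19 m; v ends 16 m/s.
x(3) = -3 + Σ Δx = 46 m.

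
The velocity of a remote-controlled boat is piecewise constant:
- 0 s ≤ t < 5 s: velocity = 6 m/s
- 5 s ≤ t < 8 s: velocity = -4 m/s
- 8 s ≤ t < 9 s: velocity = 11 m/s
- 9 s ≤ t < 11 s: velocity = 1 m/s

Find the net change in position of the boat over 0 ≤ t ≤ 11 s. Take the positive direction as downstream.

Displacement is the signed area under the v-t curve.
0–5 s: 6 × 5 = 30 m
5–8 s: -4 × 3 = -12 m
8–9 s: 11 × 1 = 11 m
9–11 s: 1 × 2 = 2 m
Net displacement = 31 m

31 m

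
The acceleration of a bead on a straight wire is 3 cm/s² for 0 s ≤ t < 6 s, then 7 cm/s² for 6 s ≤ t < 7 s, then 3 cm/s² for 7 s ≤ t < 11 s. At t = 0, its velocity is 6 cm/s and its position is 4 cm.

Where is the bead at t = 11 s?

On each constant-a segment, Δv = aΔt and Δx = v₀Δt + ½aΔt²; chain segment to segment.
0–6 s: v starts 6 cm/s; Δx = 6·6 + ½·3·6² = 90 cm; v ends 24 cm/s.
6–7 s: v starts 24 cm/s; Δx = 24·1 + ½·7·1² = 27.5 cm; v ends 31 cm/s.
7–11 s: v starts 31 cm/s; Δx = 31·4 + ½·3·4² = 148 cm; v ends 43 cm/s.
x(11) = 4 + Σ Δx = 269.5 cm.

269.5 cm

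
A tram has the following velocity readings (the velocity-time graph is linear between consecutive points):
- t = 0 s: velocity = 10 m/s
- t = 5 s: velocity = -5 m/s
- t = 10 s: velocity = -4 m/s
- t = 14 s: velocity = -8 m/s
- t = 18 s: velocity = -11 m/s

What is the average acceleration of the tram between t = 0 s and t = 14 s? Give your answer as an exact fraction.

-9/7 m/s²

Average acceleration = Δv/Δt = (-8 − 10)/(14 − 0) = -9/7 m/s².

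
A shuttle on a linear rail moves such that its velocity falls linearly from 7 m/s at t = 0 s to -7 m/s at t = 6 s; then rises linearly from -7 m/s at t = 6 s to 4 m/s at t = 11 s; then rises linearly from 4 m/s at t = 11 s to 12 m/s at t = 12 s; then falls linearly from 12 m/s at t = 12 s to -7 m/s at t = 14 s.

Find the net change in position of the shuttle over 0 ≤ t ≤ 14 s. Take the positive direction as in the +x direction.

5.5 m

Displacement is the signed area under the v-t curve.
0–6 s: ½(7 + -7)(6) = 0 m
6–11 s: ½(-7 + 4)(5) = -7.5 m
11–12 s: ½(4 + 12)(1) = 8 m
12–14 s: ½(12 + -7)(2) = 5 m
Net displacement = 5.5 m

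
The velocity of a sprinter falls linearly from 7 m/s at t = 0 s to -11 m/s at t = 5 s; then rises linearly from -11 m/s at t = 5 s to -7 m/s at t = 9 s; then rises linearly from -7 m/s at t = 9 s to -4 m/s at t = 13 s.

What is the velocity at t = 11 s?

On 9–13 s the graph is linear from -7 to -4 m/s: v(11) = -7 + (-4 − -7)·(11 − 9)/(13 − 9) = -5.5 m/s.

-5.5 m/s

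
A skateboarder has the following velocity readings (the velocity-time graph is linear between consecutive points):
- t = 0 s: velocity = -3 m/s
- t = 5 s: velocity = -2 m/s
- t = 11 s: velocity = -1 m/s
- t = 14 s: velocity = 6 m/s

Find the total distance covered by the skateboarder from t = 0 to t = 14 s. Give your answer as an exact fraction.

Distance (not displacement) is the total path length: add the absolute areas under v-t.
0–5 s: |½(-3 + -2)(5)| = 12.5 m
5–11 s: |½(-2 + -1)(6)| = 9 m
11–14 s: v = 0 at t = 80/7 s; triangle areas 3/14 + 54/7 = 111/14 m
Total distance = 206/7 m

206/7 m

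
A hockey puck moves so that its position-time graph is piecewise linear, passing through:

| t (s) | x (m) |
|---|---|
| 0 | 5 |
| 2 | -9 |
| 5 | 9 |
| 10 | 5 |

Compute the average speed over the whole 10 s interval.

Average speed = (total path length)/(elapsed time); on a piecewise-linear x-t graph the path length is Σ|Δx|.
0–2 s: |Δx| = |-9 − 5| = 14 m
2–5 s: |Δx| = |9 − -9| = 18 m
5–10 s: |Δx| = |5 − 9| = 4 m
Total path = 36 m; average speed = 36/10 = 3.6 m/s.

3.6 m/s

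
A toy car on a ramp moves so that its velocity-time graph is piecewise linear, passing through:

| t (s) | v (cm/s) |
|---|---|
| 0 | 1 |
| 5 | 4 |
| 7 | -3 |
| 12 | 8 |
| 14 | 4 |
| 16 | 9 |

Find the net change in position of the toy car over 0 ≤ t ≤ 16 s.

51 cm

Net displacement equals the area under the velocity-time graph (areas below the axis count negative).
0–5 s: ½(1 + 4)(5) = 12.5 cm
5–7 s: ½(4 + -3)(2) = 1 cm
7–12 s: ½(-3 + 8)(5) = 12.5 cm
12–14 s: ½(8 + 4)(2) = 12 cm
14–16 s: ½(4 + 9)(2) = 13 cm
Net displacement = 51 cm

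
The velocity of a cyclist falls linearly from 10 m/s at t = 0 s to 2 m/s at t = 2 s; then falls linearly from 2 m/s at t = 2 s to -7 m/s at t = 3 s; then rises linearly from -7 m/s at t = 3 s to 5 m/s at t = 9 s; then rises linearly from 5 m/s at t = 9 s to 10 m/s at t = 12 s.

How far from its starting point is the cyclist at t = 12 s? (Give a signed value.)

26 m

Net displacement equals the area under the velocity-time graph (areas below the axis count negative).
0–2 s: ½(10 + 2)(2) = 12 m
2–3 s: ½(2 + -7)(1) = -2.5 m
3–9 s: ½(-7 + 5)(6) = -6 m
9–12 s: ½(5 + 10)(3) = 22.5 m
Net displacement = 26 m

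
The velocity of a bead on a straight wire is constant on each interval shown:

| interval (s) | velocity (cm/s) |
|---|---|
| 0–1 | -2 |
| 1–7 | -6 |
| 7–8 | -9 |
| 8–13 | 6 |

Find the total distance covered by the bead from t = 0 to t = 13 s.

77 cm

Total distance travelled is ∫|v| dt — sum the magnitudes of each area piece.
0–1 s: |-2| × 1 = 2 cm
1–7 s: |-6| × 6 = 36 cm
7–8 s: |-9| × 1 = 9 cm
8–13 s: |6| × 5 = 30 cm
Total distance = 77 cm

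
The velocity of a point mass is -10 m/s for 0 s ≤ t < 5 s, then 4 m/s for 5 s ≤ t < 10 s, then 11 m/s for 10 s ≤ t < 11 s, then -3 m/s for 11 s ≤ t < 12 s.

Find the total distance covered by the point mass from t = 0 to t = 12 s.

84 m

Distance (not displacement) is the total path length: add the absolute areas under v-t.
0–5 s: |-10| × 5 = 50 m
5–10 s: |4| × 5 = 20 m
10–11 s: |11| × 1 = 11 m
11–12 s: |-3| × 1 = 3 m
Total distance = 84 m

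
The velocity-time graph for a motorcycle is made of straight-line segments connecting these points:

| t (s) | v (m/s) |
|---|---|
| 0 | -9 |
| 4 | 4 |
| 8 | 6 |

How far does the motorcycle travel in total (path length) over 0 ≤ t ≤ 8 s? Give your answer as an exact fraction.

454/13 m

Distance (not displacement) is the total path length: add the absolute areas under v-t.
0–4 s: v = 0 at t = 36/13 s; triangle areas 162/13 + 32/13 = 194/13 m
4–8 s: |½(4 + 6)(4)| = 20 m
Total distance = 454/13 m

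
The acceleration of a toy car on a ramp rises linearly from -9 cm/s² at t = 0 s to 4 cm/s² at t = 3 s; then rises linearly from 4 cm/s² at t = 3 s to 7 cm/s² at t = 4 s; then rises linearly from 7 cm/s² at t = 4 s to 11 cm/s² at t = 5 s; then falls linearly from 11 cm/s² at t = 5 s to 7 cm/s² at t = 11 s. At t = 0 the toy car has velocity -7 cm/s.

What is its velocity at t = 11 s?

Δv equals the area under the a-t graph; then v = v₀ + Δv.
0–3 s: ½(-9 + 4)(3) = -7.5 cm/s
3–4 s: ½(4 + 7)(1) = 5.5 cm/s
4–5 s: ½(7 + 11)(1) = 9 cm/s
5–11 s: ½(11 + 7)(6) = 54 cm/s
Δv = 61 cm/s, so v(11) = -7 + (61) = 54 cm/s.

54 cm/s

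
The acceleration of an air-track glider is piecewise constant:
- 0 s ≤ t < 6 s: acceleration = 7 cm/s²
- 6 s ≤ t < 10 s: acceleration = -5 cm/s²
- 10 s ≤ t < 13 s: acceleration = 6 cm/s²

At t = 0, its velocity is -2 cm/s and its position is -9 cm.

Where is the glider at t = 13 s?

312 cm

On each constant-a segment, Δv = aΔt and Δx = v₀Δt + ½aΔt²; chain segment to segment.
0–6 s: v starts -2 cm/s; Δx = -2·6 + ½·7·6² = 114 cm; v ends 40 cm/s.
6–10 s: v starts 40 cm/s; Δx = 40·4 + ½·-5·4² = 120 cm; v ends 20 cm/s.
10–13 s: v starts 20 cm/s; Δx = 20·3 + ½·6·3² = 87 cm; v ends 38 cm/s.
x(13) = -9 + Σ Δx = 312 cm.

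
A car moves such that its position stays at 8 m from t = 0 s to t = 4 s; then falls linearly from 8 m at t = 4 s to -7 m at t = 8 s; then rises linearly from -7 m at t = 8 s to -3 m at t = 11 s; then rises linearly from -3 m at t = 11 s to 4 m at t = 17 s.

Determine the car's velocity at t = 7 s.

Velocity is the slope of the x-t graph on 4–8 s: (-7 − 8)/(8 − 4) = -3.75 m/s.

-3.75 m/s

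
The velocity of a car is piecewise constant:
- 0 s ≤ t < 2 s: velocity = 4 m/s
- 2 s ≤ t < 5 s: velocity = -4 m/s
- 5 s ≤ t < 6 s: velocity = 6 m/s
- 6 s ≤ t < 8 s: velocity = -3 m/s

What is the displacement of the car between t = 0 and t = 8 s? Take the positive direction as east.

-4 m

Net displacement equals the area under the velocity-time graph (areas below the axis count negative).
0–2 s: 4 × 2 = 8 m
2–5 s: -4 × 3 = -12 m
5–6 s: 6 × 1 = 6 m
6–8 s: -3 × 2 = -6 m
Net displacement = -4 m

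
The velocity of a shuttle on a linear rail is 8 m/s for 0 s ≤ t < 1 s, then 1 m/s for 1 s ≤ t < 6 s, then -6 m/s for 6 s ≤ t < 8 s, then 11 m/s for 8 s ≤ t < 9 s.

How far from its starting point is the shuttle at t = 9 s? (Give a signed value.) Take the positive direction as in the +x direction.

Net displacement equals the area under the velocity-time graph (areas below the axis count negative).
0–1 s: 8 × 1 = 8 m
1–6 s: 1 × 5 = 5 m
6–8 s: -6 × 2 = -12 m
8–9 s: 11 × 1 = 11 m
Net displacement = 12 m

12 m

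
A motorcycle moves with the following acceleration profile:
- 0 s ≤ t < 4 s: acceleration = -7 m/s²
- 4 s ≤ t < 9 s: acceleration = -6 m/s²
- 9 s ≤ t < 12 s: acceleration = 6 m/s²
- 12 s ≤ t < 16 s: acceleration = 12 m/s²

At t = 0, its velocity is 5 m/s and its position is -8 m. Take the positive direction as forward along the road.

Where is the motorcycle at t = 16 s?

On each constant-a segment, Δv = aΔt and Δx = v₀Δt + ½aΔt²; chain segment to segment.
0–4 s: v starts 5 m/s; Δx = 5·4 + ½·-7·4² = -36 m; v ends -23 m/s.
4–9 s: v starts -23 m/s; Δx = -23·5 + ½·-6·5² = -190 m; v ends -53 m/s.
9–12 s: v starts -53 m/s; Δx = -53·3 + ½·6·3² = -132 m; v ends -35 m/s.
12–16 s: v starts -35 m/s; Δx = -35·4 + ½·12·4² = -44 m; v ends 13 m/s.
x(16) = -8 + Σ Δx = -410 m.

-410 m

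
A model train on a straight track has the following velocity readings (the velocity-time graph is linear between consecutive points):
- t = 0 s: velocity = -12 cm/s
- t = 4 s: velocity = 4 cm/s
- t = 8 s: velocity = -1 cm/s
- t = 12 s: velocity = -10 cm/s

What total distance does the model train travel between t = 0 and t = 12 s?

48.8 cm

Distance (not displacement) is the total path length: add the absolute areas under v-t.
0–4 s: v = 0 at t = 3 s; triangle areas 18 + 2 = 20 cm
4–8 s: v = 0 at t = 7.2 s; triangle areas 6.4 + 0.4 = 6.8 cm
8–12 s: |½(-1 + -10)(4)| = 22 cm
Total distance = 48.8 cm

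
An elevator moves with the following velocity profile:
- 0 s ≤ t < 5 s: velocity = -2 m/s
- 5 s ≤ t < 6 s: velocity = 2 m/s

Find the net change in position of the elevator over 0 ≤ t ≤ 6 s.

-8 m

Displacement is the signed area under the v-t curve.
0–5 s: -2 × 5 = -10 m
5–6 s: 2 × 1 = 2 m
Net displacement = -8 m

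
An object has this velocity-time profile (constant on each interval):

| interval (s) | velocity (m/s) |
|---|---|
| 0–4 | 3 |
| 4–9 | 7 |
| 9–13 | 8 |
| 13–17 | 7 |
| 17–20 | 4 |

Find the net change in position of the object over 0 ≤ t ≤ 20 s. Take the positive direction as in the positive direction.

Displacement is the signed area under the v-t curve.
0–4 s: 3 × 4 = 12 m
4–9 s: 7 × 5 = 35 m
9–13 s: 8 × 4 = 32 m
13–17 s: 7 × 4 = 28 m
17–20 s: 4 × 3 = 12 m
Net displacement = 119 m

119 m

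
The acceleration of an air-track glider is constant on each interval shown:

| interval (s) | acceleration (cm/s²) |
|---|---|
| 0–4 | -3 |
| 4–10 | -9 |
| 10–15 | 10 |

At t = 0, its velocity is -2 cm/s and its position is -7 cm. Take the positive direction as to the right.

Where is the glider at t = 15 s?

On each constant-a segment, Δv = aΔt and Δx = v₀Δt + ½aΔt²; chain segment to segment.
0–4 s: v starts -2 cm/s; Δx = -2·4 + ½·-3·4² = -32 cm; v ends -14 cm/s.
4–10 s: v starts -14 cm/s; Δx = -14·6 + ½·-9·6² = -246 cm; v ends -68 cm/s.
10–15 s: v starts -68 cm/s; Δx = -68·5 + ½·10·5² = -215 cm; v ends -18 cm/s.
x(15) = -7 + Σ Δx = -500 cm.

-500 cm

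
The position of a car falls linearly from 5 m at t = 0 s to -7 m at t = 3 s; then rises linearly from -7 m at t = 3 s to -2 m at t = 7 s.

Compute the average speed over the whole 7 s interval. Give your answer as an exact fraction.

17/7 m/s

Average speed = (total path length)/(elapsed time); on a piecewise-linear x-t graph the path length is Σ|Δx|.
0–3 s: |Δx| = |-7 − 5| = 12 m
3–7 s: |Δx| = |-2 − -7| = 5 m
Total path = 17 m; average speed = 17/7 = 17/7 m/s.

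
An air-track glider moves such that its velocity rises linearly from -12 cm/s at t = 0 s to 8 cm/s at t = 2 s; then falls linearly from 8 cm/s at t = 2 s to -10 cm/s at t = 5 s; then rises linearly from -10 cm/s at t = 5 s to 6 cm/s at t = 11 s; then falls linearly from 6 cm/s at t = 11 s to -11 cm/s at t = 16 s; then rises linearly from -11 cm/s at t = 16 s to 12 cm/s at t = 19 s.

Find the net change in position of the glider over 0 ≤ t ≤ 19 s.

Displacement is the signed area under the v-t curve.
0–2 s: ½(-12 + 8)(2) = -4 cm
2–5 s: ½(8 + -10)(3) = -3 cm
5–11 s: ½(-10 + 6)(6) = -12 cm
11–16 s: ½(6 + -11)(5) = -12.5 cm
16–19 s: ½(-11 + 12)(3) = 1.5 cm
Net displacement = -30 cm

-30 cm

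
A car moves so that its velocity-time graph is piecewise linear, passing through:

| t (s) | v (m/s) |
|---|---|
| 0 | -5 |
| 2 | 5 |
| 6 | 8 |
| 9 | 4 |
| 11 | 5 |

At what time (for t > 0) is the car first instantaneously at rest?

t = 1 s

v changes sign on 0–2 s (from -5 to 5); the graph is linear there, so v = 0 at t = 0 + (5)·(2 − 0)/(5 − -5) = 1 s.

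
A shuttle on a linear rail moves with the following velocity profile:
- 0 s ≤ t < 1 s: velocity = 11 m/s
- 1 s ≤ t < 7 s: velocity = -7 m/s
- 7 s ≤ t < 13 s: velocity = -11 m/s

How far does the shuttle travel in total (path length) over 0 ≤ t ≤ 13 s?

119 m

Distance (not displacement) is the total path length: add the absolute areas under v-t.
0–1 s: |11| × 1 = 11 m
1–7 s: |-7| × 6 = 42 m
7–13 s: |-11| × 6 = 66 m
Total distance = 119 m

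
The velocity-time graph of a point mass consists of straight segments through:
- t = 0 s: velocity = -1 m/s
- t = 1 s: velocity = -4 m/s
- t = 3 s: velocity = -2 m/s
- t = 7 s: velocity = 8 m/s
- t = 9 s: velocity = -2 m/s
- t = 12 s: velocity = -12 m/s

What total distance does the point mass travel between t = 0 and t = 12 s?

49.9 m

Distance (not displacement) is the total path length: add the absolute areas under v-t.
0–1 s: |½(-1 + -4)(1)| = 2.5 m
1–3 s: |½(-4 + -2)(2)| = 6 m
3–7 s: v = 0 at t = 3.8 s; triangle areas 0.8 + 12.8 = 13.6 m
7–9 s: v = 0 at t = 8.6 s; triangle areas 6.4 + 0.4 = 6.8 m
9–12 s: |½(-2 + -12)(3)| = 21 m
Total distance = 49.9 m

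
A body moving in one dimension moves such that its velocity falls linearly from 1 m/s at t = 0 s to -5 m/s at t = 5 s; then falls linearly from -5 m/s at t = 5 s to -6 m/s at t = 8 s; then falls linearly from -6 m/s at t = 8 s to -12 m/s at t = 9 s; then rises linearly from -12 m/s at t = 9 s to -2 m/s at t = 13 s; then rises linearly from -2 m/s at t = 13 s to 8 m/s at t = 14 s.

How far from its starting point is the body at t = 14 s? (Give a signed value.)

Net displacement equals the area under the velocity-time graph (areas below the axis count negative).
0–5 s: ½(1 + -5)(5) = -10 m
5–8 s: ½(-5 + -6)(3) = -16.5 m
8–9 s: ½(-6 + -12)(1) = -9 m
9–13 s: ½(-12 + -2)(4) = -28 m
13–14 s: ½(-2 + 8)(1) = 3 m
Net displacement = -60.5 m

-60.5 m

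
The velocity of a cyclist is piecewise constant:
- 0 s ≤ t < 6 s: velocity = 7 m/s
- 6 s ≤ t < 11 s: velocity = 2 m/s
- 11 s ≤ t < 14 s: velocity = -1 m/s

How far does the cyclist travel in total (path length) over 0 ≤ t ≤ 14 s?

Distance (not displacement) is the total path length: add the absolute areas under v-t.
0–6 s: |7| × 6 = 42 m
6–11 s: |2| × 5 = 10 m
11–14 s: |-1| × 3 = 3 m
Total distance = 55 m

55 m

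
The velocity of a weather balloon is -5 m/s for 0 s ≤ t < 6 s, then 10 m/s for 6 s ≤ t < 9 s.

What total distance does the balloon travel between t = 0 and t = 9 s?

Distance (not displacement) is the total path length: add the absolute areas under v-t.
0–6 s: |-5| × 6 = 30 m
6–9 s: |10| × 3 = 30 m
Total distance = 60 m

60 m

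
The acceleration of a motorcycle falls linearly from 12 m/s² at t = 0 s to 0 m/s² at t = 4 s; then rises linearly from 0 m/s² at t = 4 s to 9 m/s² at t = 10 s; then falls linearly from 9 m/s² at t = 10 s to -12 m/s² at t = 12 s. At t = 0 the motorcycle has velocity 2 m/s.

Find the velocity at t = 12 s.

Δv equals the area under the a-t graph; then v = v₀ + Δv.
0–4 s: ½(12 + 0)(4) = 24 m/s
4–10 s: ½(0 + 9)(6) = 27 m/s
10–12 s: ½(9 + -12)(2) = -3 m/s
Δv = 48 m/s, so v(12) = 2 + (48) = 50 m/s.

50 m/s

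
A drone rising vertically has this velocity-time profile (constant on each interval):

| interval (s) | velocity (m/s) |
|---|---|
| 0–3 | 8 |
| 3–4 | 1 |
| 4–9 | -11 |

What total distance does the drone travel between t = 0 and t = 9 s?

Distance (not displacement) is the total path length: add the absolute areas under v-t.
0–3 s: |8| × 3 = 24 m
3–4 s: |1| × 1 = 1 m
4–9 s: |-11| × 5 = 55 m
Total distance = 80 m

80 m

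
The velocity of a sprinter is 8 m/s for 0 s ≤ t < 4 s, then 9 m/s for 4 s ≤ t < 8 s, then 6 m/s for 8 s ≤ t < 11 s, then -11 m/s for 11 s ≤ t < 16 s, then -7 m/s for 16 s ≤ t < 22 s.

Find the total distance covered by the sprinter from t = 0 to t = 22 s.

Distance (not displacement) is the total path length: add the absolute areas under v-t.
0–4 s: |8| × 4 = 32 m
4–8 s: |9| × 4 = 36 m
8–11 s: |6| × 3 = 18 m
11–16 s: |-11| × 5 = 55 m
16–22 s: |-7| × 6 = 42 m
Total distance = 183 m

183 m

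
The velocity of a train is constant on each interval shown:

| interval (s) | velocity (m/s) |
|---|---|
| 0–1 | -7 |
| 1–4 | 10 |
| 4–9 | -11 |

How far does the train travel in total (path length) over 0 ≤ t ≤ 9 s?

Total distance travelled is ∫|v| dt — sum the magnitudes of each area piece.
0–1 s: |-7| × 1 = 7 m
1–4 s: |10| × 3 = 30 m
4–9 s: |-11| × 5 = 55 m
Total distance = 92 m

92 m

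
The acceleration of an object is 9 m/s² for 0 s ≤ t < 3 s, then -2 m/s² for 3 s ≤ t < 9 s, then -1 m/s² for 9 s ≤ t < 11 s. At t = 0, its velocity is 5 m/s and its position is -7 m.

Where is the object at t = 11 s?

On each constant-a segment, Δv = aΔt and Δx = v₀Δt + ½aΔt²; chain segment to segment.
0–3 s: v starts 5 m/s; Δx = 5·3 + ½·9·3² = 55.5 m; v ends 32 m/s.
3–9 s: v starts 32 m/s; Δx = 32·6 + ½·-2·6² = 156 m; v ends 20 m/s.
9–11 s: v starts 20 m/s; Δx = 20·2 + ½·-1·2² = 38 m; v ends 18 m/s.
x(11) = -7 + Σ Δx = 242.5 m.

242.5 m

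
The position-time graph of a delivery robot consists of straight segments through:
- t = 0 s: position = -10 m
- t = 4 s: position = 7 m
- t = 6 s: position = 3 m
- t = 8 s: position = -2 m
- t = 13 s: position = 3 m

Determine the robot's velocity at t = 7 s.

Velocity is the slope of the x-t graph on 6–8 s: (-2 − 3)/(8 − 6) = -2.5 m/s.

-2.5 m/s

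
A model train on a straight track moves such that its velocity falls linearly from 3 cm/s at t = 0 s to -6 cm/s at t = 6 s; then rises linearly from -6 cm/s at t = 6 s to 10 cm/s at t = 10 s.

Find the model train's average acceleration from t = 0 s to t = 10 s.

0.7 cm/s²

Average acceleration = Δv/Δt = (10 − 3)/(10 − 0) = 0.7 cm/s².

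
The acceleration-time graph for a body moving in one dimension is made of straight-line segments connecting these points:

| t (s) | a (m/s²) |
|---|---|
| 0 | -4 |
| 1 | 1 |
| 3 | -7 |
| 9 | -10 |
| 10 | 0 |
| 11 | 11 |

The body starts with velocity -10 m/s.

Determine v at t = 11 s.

Δv equals the area under the a-t graph; then v = v₀ + Δv.
0–1 s: ½(-4 + 1)(1) = -1.5 m/s
1–3 s: ½(1 + -7)(2) = -6 m/s
3–9 s: ½(-7 + -10)(6) = -51 m/s
9–10 s: ½(-10 + 0)(1) = -5 m/s
10–11 s: ½(0 + 11)(1) = 5.5 m/s
Δv = -58 m/s, so v(11) = -10 + (-58) = -68 m/s.

-68 m/s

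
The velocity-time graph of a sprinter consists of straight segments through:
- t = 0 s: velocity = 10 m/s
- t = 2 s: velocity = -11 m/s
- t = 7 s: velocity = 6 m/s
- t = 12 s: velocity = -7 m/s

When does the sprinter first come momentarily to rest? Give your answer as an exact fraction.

t = 20/21 s

v changes sign on 0–2 s (from 10 to -11); the graph is linear there, so v = 0 at t = 0 + (-10)·(2 − 0)/(-11 − 10) = 20/21 s.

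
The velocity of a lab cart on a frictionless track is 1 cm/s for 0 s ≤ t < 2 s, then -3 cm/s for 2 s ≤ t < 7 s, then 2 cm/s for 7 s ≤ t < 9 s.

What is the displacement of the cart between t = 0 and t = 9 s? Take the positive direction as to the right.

Net displacement equals the area under the velocity-time graph (areas below the axis count negative).
0–2 s: 1 × 2 = 2 cm
2–7 s: -3 × 5 = -15 cm
7–9 s: 2 × 2 = 4 cm
Net displacement = -9 cm

-9 cm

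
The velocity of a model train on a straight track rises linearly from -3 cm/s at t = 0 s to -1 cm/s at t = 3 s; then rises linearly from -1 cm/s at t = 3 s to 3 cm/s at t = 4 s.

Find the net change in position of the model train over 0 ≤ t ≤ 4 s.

-5 cm

Net displacement equals the area under the velocity-time graph (areas below the axis count negative).
0–3 s: ½(-3 + -1)(3) = -6 cm
3–4 s: ½(-1 + 3)(1) = 1 cm
Net displacement = -5 cm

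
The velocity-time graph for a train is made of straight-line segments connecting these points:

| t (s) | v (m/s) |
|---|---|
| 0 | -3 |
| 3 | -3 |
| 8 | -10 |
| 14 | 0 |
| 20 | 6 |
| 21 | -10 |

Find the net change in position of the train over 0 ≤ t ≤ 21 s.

Net displacement equals the area under the velocity-time graph (areas below the axis count negative).
0–3 s: -3 × 3 = -9 m
3–8 s: ½(-3 + -10)(5) = -32.5 m
8–14 s: ½(-10 + 0)(6) = -30 m
14–20 s: ½(0 + 6)(6) = 18 m
20–21 s: ½(6 + -10)(1) = -2 m
Net displacement = -55.5 m

-55.5 m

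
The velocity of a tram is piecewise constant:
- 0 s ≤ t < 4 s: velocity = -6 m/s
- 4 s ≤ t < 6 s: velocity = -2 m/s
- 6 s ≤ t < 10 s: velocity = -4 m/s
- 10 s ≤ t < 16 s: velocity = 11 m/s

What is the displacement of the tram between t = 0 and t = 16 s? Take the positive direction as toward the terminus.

Net displacement equals the area under the velocity-time graph (areas below the axis count negative).
0–4 s: -6 × 4 = -24 m
4–6 s: -2 × 2 = -4 m
6–10 s: -4 × 4 = -16 m
10–16 s: 11 × 6 = 66 m
Net displacement = 22 m

22 m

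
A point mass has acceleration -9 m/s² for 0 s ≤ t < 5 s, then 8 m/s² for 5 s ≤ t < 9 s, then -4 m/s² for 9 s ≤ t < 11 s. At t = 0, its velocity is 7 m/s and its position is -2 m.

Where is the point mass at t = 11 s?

On each constant-a segment, Δv = aΔt and Δx = v₀Δt + ½aΔt²; chain segment to segment.
0–5 s: v starts 7 m/s; Δx = 7·5 + ½·-9·5² = -77.5 m; v ends -38 m/s.
5–9 s: v starts -38 m/s; Δx = -38·4 + ½·8·4² = -88 m; v ends -6 m/s.
9–11 s: v starts -6 m/s; Δx = -6·2 + ½·-4·2² = -20 m; v ends -14 m/s.
x(11) = -2 + Σ Δx = -187.5 m.

-187.5 m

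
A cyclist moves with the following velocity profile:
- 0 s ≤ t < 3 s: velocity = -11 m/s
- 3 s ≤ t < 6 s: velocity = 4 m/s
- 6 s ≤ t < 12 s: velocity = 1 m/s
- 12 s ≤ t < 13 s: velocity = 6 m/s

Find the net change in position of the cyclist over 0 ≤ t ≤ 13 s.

-9 m

Net displacement equals the area under the velocity-time graph (areas below the axis count negative).
0–3 s: -11 × 3 = -33 m
3–6 s: 4 × 3 = 12 m
6–12 s: 1 × 6 = 6 m
12–13 s: 6 × 1 = 6 m
Net displacement = -9 m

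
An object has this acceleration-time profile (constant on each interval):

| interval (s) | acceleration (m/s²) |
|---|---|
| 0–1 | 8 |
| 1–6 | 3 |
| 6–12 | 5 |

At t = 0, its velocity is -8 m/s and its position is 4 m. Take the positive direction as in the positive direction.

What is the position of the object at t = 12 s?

217.5 m

On each constant-a segment, Δv = aΔt and Δx = v₀Δt + ½aΔt²; chain segment to segment.
0–1 s: v starts -8 m/s; Δx = -8·1 + ½·8·1² = -4 m; v ends 0 m/s.
1–6 s: v starts 0 m/s; Δx = 0·5 + ½·3·5² = 37.5 m; v ends 15 m/s.
6–12 s: v starts 15 m/s; Δx = 15·6 + ½·5·6² = 180 m; v ends 45 m/s.
x(12) = 4 + Σ Δx = 217.5 m.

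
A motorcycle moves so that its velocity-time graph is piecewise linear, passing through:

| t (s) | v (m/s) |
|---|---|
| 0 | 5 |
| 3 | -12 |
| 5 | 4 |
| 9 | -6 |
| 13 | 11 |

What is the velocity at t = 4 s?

On 3–5 s the graph is linear from -12 to 4 m/s: v(4) = -12 + (4 − -12)·(4 − 3)/(5 − 3) = -4 m/s.

-4 m/s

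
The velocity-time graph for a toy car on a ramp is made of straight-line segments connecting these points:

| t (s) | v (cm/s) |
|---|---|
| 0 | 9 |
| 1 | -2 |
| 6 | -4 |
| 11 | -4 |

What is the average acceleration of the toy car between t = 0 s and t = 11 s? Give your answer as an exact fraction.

-13/11 cm/s²

Average acceleration = Δv/Δt = (-4 − 9)/(11 − 0) = -13/11 cm/s².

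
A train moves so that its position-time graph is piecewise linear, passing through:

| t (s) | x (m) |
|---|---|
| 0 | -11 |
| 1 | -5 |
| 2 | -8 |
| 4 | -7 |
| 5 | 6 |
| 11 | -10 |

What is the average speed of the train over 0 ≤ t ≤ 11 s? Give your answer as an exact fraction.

Average speed = (total path length)/(elapsed time); on a piecewise-linear x-t graph the path length is Σ|Δx|.
0–1 s: |Δx| = |-5 − -11| = 6 m
1–2 s: |Δx| = |-8 − -5| = 3 m
2–4 s: |Δx| = |-7 − -8| = 1 m
4–5 s: |Δx| = |6 − -7| = 13 m
5–11 s: |Δx| = |-10 − 6| = 16 m
Total path = 39 m; average speed = 39/11 = 39/11 m/s.

39/11 m/s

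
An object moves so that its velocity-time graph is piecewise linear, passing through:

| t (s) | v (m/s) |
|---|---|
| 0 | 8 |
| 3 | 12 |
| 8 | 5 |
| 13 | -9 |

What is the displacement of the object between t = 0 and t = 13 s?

Displacement is the signed area under the v-t curve.
0–3 s: ½(8 + 12)(3) = 30 m
3–8 s: ½(12 + 5)(5) = 42.5 m
8–13 s: ½(5 + -9)(5) = -10 m
Net displacement = 62.5 m

62.5 m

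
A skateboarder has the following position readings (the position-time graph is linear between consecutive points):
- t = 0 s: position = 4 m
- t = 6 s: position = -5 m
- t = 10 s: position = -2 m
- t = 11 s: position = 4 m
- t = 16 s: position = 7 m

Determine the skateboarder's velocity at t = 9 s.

0.75 m/s

Velocity is the slope of the x-t graph on 6–10 s: (-2 − -5)/(10 − 6) = 0.75 m/s.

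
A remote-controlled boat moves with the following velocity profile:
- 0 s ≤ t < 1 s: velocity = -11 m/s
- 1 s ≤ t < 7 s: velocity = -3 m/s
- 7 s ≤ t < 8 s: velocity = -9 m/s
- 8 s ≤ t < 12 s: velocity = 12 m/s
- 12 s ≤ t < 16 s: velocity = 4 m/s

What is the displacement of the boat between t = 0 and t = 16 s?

Net displacement equals the area under the velocity-time graph (areas below the axis count negative).
0–1 s: -11 × 1 = -11 m
1–7 s: -3 × 6 = -18 m
7–8 s: -9 × 1 = -9 m
8–12 s: 12 × 4 = 48 m
12–16 s: 4 × 4 = 16 m
Net displacement = 26 m

26 m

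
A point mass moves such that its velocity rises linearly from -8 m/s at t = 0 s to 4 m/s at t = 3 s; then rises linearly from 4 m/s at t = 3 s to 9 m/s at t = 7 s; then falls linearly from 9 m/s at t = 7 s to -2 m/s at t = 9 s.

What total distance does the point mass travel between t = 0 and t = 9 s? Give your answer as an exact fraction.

481/11 m

Total distance travelled is ∫|v| dt — sum the magnitudes of each area piece.
0–3 s: v = 0 at t = 2 s; triangle areas 8 + 2 = 10 m
3–7 s: |½(4 + 9)(4)| = 26 m
7–9 s: v = 0 at t = 95/11 s; triangle areas 81/11 + 4/11 = 85/11 m
Total distance = 481/11 m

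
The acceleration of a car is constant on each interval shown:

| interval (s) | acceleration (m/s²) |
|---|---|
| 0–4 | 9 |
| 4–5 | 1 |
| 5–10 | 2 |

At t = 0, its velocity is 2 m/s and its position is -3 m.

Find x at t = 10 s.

On each constant-a segment, Δv = aΔt and Δx = v₀Δt + ½aΔt²; chain segment to segment.
0–4 s: v starts 2 m/s; Δx = 2·4 + ½·9·4² = 80 m; v ends 38 m/s.
4–5 s: v starts 38 m/s; Δx = 38·1 + ½·1·1² = 38.5 m; v ends 39 m/s.
5–10 s: v starts 39 m/s; Δx = 39·5 + ½·2·5² = 220 m; v ends 49 m/s.
x(10) = -3 + Σ Δx = 335.5 m.

335.5 m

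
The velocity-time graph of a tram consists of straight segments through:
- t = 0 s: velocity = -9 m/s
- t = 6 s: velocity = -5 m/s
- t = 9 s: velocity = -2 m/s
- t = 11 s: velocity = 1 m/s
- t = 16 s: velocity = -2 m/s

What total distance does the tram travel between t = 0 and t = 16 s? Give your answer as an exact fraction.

175/3 m

Distance (not displacement) is the total path length: add the absolute areas under v-t.
0–6 s: |½(-9 + -5)(6)| = 42 m
6–9 s: |½(-5 + -2)(3)| = 10.5 m
9–11 s: v = 0 at t = 31/3 s; triangle areas 4/3 + 1/3 = 5/3 m
11–16 s: v = 0 at t = 38/3 s; triangle areas 5/6 + 10/3 = 25/6 m
Total distance = 175/3 m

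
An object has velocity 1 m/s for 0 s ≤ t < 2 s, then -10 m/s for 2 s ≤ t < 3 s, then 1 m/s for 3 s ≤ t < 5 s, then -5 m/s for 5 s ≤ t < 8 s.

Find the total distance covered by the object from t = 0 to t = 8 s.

29 m

Total distance travelled is ∫|v| dt — sum the magnitudes of each area piece.
0–2 s: |1| × 2 = 2 m
2–3 s: |-10| × 1 = 10 m
3–5 s: |1| × 2 = 2 m
5–8 s: |-5| × 3 = 15 m
Total distance = 29 m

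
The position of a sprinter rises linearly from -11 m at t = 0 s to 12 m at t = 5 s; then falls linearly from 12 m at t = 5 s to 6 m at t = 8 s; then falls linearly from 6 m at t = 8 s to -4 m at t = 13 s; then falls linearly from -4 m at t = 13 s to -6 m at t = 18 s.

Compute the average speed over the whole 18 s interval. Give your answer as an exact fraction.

41/18 m/s

Average speed = (total path length)/(elapsed time); on a piecewise-linear x-t graph the path length is Σ|Δx|.
0–5 s: |Δx| = |12 − -11| = 23 m
5–8 s: |Δx| = |6 − 12| = 6 m
8–13 s: |Δx| = |-4 − 6| = 10 m
13–18 s: |Δx| = |-6 − -4| = 2 m
Total path = 41 m; average speed = 41/18 = 41/18 m/s.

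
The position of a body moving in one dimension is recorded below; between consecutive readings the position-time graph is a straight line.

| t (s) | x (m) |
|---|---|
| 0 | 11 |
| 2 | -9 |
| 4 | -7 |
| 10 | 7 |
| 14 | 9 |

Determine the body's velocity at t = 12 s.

0.5 m/s

Velocity is the slope of the x-t graph on 10–14 s: (9 − 7)/(14 − 10) = 0.5 m/s.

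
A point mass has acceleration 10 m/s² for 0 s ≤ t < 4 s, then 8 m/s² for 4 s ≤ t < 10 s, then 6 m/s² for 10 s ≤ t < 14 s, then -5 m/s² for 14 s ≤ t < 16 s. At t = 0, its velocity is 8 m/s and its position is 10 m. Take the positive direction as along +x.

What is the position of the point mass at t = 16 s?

On each constant-a segment, Δv = aΔt and Δx = v₀Δt + ½aΔt²; chain segment to segment.
0–4 s: v starts 8 m/s; Δx = 8·4 + ½·10·4² = 112 m; v ends 48 m/s.
4–10 s: v starts 48 m/s; Δx = 48·6 + ½·8·6² = 432 m; v ends 96 m/s.
10–14 s: v starts 96 m/s; Δx = 96·4 + ½·6·4² = 432 m; v ends 120 m/s.
14–16 s: v starts 120 m/s; Δx = 120·2 + ½·-5·2² = 230 m; v ends 110 m/s.
x(16) = 10 + Σ Δx = 1216 m.

1216 m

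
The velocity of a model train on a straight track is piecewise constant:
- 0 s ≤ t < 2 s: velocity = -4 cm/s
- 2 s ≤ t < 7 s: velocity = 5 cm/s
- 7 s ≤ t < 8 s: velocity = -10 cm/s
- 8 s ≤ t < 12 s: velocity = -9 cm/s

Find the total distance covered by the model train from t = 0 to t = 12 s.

79 cm

Total distance travelled is ∫|v| dt — sum the magnitudes of each area piece.
0–2 s: |-4| × 2 = 8 cm
2–7 s: |5| × 5 = 25 cm
7–8 s: |-10| × 1 = 10 cm
8–12 s: |-9| × 4 = 36 cm
Total distance = 79 cm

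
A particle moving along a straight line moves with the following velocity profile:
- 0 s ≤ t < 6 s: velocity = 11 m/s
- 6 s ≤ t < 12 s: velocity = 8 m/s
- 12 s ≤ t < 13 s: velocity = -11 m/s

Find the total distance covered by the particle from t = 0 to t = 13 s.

125 m

Distance (not displacement) is the total path length: add the absolute areas under v-t.
0–6 s: |11| × 6 = 66 m
6–12 s: |8| × 6 = 48 m
12–13 s: |-11| × 1 = 11 m
Total distance = 125 m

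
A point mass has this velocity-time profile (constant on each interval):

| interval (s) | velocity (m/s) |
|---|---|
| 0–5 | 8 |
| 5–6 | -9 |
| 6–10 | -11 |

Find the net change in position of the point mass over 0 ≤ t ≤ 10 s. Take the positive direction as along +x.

Net displacement equals the area under the velocity-time graph (areas below the axis count negative).
0–5 s: 8 × 5 = 40 m
5–6 s: -9 × 1 = -9 m
6–10 s: -11 × 4 = -44 m
Net displacement = -13 m

-13 m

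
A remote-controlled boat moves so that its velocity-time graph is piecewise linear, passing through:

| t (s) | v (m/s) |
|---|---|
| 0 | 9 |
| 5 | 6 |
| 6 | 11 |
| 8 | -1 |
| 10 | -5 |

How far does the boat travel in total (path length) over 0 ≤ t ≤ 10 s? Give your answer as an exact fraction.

373/6 m

Distance (not displacement) is the total path length: add the absolute areas under v-t.
0–5 s: |½(9 + 6)(5)| = 37.5 m
5–6 s: |½(6 + 11)(1)| = 8.5 m
6–8 s: v = 0 at t = 47/6 s; triangle areas 121/12 + 1/12 = 61/6 m
8–10 s: |½(-1 + -5)(2)| = 6 m
Total distance = 373/6 m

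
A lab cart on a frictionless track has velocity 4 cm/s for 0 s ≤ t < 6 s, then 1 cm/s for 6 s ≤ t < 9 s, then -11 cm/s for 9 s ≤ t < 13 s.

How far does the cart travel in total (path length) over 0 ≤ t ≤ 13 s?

71 cm

Total distance travelled is ∫|v| dt — sum the magnitudes of each area piece.
0–6 s: |4| × 6 = 24 cm
6–9 s: |1| × 3 = 3 cm
9–13 s: |-11| × 4 = 44 cm
Total distance = 71 cm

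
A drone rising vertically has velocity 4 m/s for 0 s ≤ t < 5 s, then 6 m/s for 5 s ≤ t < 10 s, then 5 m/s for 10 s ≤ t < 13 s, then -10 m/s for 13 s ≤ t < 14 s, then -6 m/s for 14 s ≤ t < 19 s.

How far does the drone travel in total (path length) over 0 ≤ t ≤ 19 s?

Distance (not displacement) is the total path length: add the absolute areas under v-t.
0–5 s: |4| × 5 = 20 m
5–10 s: |6| × 5 = 30 m
10–13 s: |5| × 3 = 15 m
13–14 s: |-10| × 1 = 10 m
14–19 s: |-6| × 5 = 30 m
Total distance = 105 m

105 m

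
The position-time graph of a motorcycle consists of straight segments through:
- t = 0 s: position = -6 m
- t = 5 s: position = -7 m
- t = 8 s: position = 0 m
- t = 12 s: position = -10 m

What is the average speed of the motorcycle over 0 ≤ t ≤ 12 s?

Average speed = (total path length)/(elapsed time); on a piecewise-linear x-t graph the path length is Σ|Δx|.
0–5 s: |Δx| = |-7 − -6| = 1 m
5–8 s: |Δx| = |0 − -7| = 7 m
8–12 s: |Δx| = |-10 − 0| = 10 m
Total path = 18 m; average speed = 18/12 = 1.5 m/s.

1.5 m/s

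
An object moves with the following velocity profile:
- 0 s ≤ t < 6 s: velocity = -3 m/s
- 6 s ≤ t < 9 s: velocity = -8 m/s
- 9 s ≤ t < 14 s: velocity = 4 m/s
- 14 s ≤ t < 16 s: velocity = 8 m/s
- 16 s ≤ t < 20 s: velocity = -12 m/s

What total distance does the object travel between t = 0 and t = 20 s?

Total distance travelled is ∫|v| dt — sum the magnitudes of each area piece.
0–6 s: |-3| × 6 = 18 m
6–9 s: |-8| × 3 = 24 m
9–14 s: |4| × 5 = 20 m
14–16 s: |8| × 2 = 16 m
16–20 s: |-12| × 4 = 48 m
Total distance = 126 m

126 m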